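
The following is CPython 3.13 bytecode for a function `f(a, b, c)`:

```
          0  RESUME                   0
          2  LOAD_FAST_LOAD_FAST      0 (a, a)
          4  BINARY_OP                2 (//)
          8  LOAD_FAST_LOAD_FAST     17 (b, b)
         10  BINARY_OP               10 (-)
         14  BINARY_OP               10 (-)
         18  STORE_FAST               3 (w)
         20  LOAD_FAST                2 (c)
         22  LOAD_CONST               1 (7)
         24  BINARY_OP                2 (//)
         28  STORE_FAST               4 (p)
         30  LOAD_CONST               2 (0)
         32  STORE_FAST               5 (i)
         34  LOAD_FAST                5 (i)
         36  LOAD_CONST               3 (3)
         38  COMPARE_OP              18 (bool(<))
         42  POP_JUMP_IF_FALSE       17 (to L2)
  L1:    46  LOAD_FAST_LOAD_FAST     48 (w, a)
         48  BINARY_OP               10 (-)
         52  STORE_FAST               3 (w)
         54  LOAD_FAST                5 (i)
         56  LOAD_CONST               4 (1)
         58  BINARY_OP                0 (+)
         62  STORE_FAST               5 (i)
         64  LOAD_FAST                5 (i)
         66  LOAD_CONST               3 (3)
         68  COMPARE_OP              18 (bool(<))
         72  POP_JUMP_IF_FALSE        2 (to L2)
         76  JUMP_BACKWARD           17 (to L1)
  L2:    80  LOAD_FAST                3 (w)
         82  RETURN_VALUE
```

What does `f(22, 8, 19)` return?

-65

LOAD_FAST_LOAD_FAST a,a → push 22,22. Stack: [22, 22]
BINARY_OP // → 22 // 22 = 1. Stack: [1]
LOAD_FAST_LOAD_FAST b,b → push 8,8. Stack: [1, 8, 8]
BINARY_OP - → 8 - 8 = 0. Stack: [1, 0]
BINARY_OP - → 1 - 0 = 1. Stack: [1]
STORE_FAST w → w=1. Stack: []
LOAD_FAST c → push 19. Stack: [19]
LOAD_CONST → push 7. Stack: [19, 7]
BINARY_OP // → 19 // 7 = 2. Stack: [2]
STORE_FAST p → p=2. Stack: []
LOAD_CONST → push 0. Stack: [0]
STORE_FAST i → i=0. Stack: []
LOAD_FAST i → push 0. Stack: [0]
LOAD_CONST → push 3. Stack: [0, 3]
COMPARE_OP bool(<) → 0 vs 3 = True. Stack: [True]
POP_JUMP_IF_FALSE → pop True; no jump. Stack: []
LOAD_FAST_LOAD_FAST w,a → push 1,22. Stack: [1, 22]
BINARY_OP - → 1 - 22 = -21. Stack: [-21]
STORE_FAST w → w=-21. Stack: []
LOAD_FAST i → push 0. Stack: [0]
LOAD_CONST → push 1. Stack: [0, 1]
BINARY_OP + → 0 + 1 = 1. Stack: [1]
STORE_FAST i → i=1. Stack: []
LOAD_FAST i → push 1. Stack: [1]
LOAD_CONST → push 3. Stack: [1, 3]
COMPARE_OP bool(<) → 1 vs 3 = True. Stack: [True]
POP_JUMP_IF_FALSE → pop True; no jump. Stack: []
LOAD_FAST_LOAD_FAST w,a → push -21,22. Stack: [-21, 22]
BINARY_OP - → -21 - 22 = -43. Stack: [-43]
STORE_FAST w → w=-43. Stack: []
LOAD_FAST i → push 1. Stack: [1]
LOAD_CONST → push 1. Stack: [1, 1]
BINARY_OP + → 1 + 1 = 2. Stack: [2]
STORE_FAST i → i=2. Stack: []
LOAD_FAST i → push 2. Stack: [2]
LOAD_CONST → push 3. Stack: [2, 3]
COMPARE_OP bool(<) → 2 vs 3 = True. Stack: [True]
POP_JUMP_IF_FALSE → pop True; no jump. Stack: []
LOAD_FAST_LOAD_FAST w,a → push -43,22. Stack: [-43, 22]
BINARY_OP - → -43 - 22 = -65. Stack: [-65]
STORE_FAST w → w=-65. Stack: []
LOAD_FAST i → push 2. Stack: [2]
LOAD_CONST → push 1. Stack: [2, 1]
BINARY_OP + → 2 + 1 = 3. Stack: [3]
STORE_FAST i → i=3. Stack: []
LOAD_FAST i → push 3. Stack: [3]
LOAD_CONST → push 3. Stack: [3, 3]
COMPARE_OP bool(<) → 3 vs 3 = False. Stack: [False]
POP_JUMP_IF_FALSE → pop False; jump. Stack: []
LOAD_FAST w → push -65. Stack: [-65]
RETURN_VALUE → return -65.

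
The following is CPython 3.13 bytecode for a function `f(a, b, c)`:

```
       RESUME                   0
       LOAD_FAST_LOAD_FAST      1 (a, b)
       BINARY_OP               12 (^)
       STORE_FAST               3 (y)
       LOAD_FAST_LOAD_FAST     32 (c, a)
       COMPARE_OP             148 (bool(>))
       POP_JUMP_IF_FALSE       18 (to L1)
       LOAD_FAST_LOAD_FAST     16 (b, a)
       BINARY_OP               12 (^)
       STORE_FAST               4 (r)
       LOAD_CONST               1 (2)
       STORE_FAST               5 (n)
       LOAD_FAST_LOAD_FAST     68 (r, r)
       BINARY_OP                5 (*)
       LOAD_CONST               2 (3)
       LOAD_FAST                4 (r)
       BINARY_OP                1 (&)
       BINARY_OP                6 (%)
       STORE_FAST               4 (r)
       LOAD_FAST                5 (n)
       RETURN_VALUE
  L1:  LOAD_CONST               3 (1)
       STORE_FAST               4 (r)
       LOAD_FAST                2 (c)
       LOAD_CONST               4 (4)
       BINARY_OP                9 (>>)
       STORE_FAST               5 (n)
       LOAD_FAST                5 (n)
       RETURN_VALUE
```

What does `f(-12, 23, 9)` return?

2

LOAD_FAST_LOAD_FAST a,b → push -12,23. Stack: [-12, 23]
BINARY_OP ^ → -12 ^ 23 = -29. Stack: [-29]
STORE_FAST y → y=-29. Stack: []
LOAD_FAST_LOAD_FAST c,a → push 9,-12. Stack: [9, -12]
COMPARE_OP bool(>) → 9 vs -12 = True. Stack: [True]
POP_JUMP_IF_FALSE → pop True; no jump. Stack: []
LOAD_FAST_LOAD_FAST b,a → push 23,-12. Stack: [23, -12]
BINARY_OP ^ → 23 ^ -12 = -29. Stack: [-29]
STORE_FAST r → r=-29. Stack: []
LOAD_CONST → push 2. Stack: [2]
STORE_FAST n → n=2. Stack: []
LOAD_FAST_LOAD_FAST r,r → push -29,-29. Stack: [-29, -29]
BINARY_OP * → -29 * -29 = 841. Stack: [841]
LOAD_CONST → push 3. Stack: [841, 3]
LOAD_FAST r → push -29. Stack: [841, 3, -29]
BINARY_OP & → 3 & -29 = 3. Stack: [841, 3]
BINARY_OP % → 841 % 3 = 1. Stack: [1]
STORE_FAST r → r=1. Stack: []
LOAD_FAST n → push 2. Stack: [2]
RETURN_VALUE → return 2.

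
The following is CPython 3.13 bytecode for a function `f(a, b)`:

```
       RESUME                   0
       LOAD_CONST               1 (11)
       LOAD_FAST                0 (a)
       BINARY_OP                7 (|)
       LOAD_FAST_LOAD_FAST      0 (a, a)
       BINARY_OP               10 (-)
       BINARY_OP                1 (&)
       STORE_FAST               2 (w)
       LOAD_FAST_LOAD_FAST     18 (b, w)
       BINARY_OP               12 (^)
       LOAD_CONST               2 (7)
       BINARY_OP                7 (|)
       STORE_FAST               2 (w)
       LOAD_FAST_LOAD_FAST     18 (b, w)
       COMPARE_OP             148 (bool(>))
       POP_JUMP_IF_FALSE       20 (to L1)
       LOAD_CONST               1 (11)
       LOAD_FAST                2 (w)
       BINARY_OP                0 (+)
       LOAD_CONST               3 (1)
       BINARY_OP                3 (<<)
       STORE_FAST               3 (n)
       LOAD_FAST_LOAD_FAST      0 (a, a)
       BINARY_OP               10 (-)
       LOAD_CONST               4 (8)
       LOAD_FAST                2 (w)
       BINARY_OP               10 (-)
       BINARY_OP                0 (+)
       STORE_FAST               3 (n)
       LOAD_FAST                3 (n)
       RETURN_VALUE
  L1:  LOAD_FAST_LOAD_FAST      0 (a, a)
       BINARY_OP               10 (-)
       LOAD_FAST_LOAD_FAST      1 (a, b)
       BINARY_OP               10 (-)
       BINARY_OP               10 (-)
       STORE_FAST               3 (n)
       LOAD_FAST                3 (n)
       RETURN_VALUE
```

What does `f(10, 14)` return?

4

LOAD_CONST → push 11. Stack: [11]
LOAD_FAST a → push 10. Stack: [11, 10]
BINARY_OP | → 11 | 10 = 11. Stack: [11]
LOAD_FAST_LOAD_FAST a,a → push 10,10. Stack: [11, 10, 10]
BINARY_OP - → 10 - 10 = 0. Stack: [11, 0]
BINARY_OP & → 11 & 0 = 0. Stack: [0]
STORE_FAST w → w=0. Stack: []
LOAD_FAST_LOAD_FAST b,w → push 14,0. Stack: [14, 0]
BINARY_OP ^ → 14 ^ 0 = 14. Stack: [14]
LOAD_CONST → push 7. Stack: [14, 7]
BINARY_OP | → 14 | 7 = 15. Stack: [15]
STORE_FAST w → w=15. Stack: []
LOAD_FAST_LOAD_FAST b,w → push 14,15. Stack: [14, 15]
COMPARE_OP bool(>) → 14 vs 15 = False. Stack: [False]
POP_JUMP_IF_FALSE → pop False; jump. Stack: []
LOAD_FAST_LOAD_FAST a,a → push 10,10. Stack: [10, 10]
BINARY_OP - → 10 - 10 = 0. Stack: [0]
LOAD_FAST_LOAD_FAST a,b → push 10,14. Stack: [0, 10, 14]
BINARY_OP - → 10 - 14 = -4. Stack: [0, -4]
BINARY_OP - → 0 - -4 = 4. Stack: [4]
STORE_FAST n → n=4. Stack: []
LOAD_FAST n → push 4. Stack: [4]
RETURN_VALUE → return 4.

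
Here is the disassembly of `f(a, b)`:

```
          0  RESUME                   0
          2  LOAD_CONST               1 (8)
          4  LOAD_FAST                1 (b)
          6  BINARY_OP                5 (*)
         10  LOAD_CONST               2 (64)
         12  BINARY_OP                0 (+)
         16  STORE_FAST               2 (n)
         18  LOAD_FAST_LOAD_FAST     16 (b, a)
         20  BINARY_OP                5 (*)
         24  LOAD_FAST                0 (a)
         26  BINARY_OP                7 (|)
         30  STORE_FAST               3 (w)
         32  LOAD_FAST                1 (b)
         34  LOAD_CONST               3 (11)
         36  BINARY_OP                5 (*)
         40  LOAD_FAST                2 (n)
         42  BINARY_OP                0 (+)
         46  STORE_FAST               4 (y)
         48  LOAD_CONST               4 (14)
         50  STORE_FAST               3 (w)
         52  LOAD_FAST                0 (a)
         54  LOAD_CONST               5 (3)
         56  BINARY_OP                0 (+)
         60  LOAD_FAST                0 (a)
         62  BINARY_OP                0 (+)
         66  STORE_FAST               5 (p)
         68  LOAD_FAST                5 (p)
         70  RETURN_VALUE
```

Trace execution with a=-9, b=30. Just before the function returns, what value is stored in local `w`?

14

LOAD_CONST → push 8. Stack: [8]
LOAD_FAST b → push 30. Stack: [8, 30]
BINARY_OP * → 8 * 30 = 240. Stack: [240]
LOAD_CONST → push 64. Stack: [240, 64]
BINARY_OP + → 240 + 64 = 304. Stack: [304]
STORE_FAST n → n=304. Stack: []
LOAD_FAST_LOAD_FAST b,a → push 30,-9. Stack: [30, -9]
BINARY_OP * → 30 * -9 = -270. Stack: [-270]
LOAD_FAST a → push -9. Stack: [-270, -9]
BINARY_OP | → -270 | -9 = -9. Stack: [-9]
STORE_FAST w → w=-9. Stack: []
LOAD_FAST b → push 30. Stack: [30]
LOAD_CONST → push 11. Stack: [30, 11]
BINARY_OP * → 30 * 11 = 330. Stack: [330]
LOAD_FAST n → push 304. Stack: [330, 304]
BINARY_OP + → 330 + 304 = 634. Stack: [634]
STORE_FAST y → y=634. Stack: []
LOAD_CONST → push 14. Stack: [14]
STORE_FAST w → w=14. Stack: []
LOAD_FAST a → push -9. Stack: [-9]
LOAD_CONST → push 3. Stack: [-9, 3]
BINARY_OP + → -9 + 3 = -6. Stack: [-6]
LOAD_FAST a → push -9. Stack: [-6, -9]
BINARY_OP + → -6 + -9 = -15. Stack: [-15]
STORE_FAST p → p=-15. Stack: []
LOAD_FAST p → push -15. Stack: [-15]
RETURN_VALUE → return -15.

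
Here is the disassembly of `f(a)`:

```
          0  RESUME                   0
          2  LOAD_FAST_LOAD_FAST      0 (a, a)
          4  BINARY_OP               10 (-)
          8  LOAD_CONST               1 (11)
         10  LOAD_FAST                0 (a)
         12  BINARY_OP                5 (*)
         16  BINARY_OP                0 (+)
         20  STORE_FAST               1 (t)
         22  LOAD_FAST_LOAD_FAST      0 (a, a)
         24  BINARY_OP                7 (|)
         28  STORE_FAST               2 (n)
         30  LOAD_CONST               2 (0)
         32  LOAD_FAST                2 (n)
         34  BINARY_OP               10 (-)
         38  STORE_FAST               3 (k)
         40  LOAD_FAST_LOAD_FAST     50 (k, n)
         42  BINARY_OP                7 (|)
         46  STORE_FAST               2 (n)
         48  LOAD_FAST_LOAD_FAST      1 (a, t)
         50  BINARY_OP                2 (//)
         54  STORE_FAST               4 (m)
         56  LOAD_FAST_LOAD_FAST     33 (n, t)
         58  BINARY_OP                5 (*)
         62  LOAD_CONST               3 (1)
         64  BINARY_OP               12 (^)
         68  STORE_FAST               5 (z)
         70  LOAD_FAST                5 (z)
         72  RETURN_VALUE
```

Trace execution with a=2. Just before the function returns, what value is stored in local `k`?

-2

LOAD_FAST_LOAD_FAST a,a → push 2,2. Stack: [2, 2]
BINARY_OP - → 2 - 2 = 0. Stack: [0]
LOAD_CONST → push 11. Stack: [0, 11]
LOAD_FAST a → push 2. Stack: [0, 11, 2]
BINARY_OP * → 11 * 2 = 22. Stack: [0, 22]
BINARY_OP + → 0 + 22 = 22. Stack: [22]
STORE_FAST t → t=22. Stack: []
LOAD_FAST_LOAD_FAST a,a → push 2,2. Stack: [2, 2]
BINARY_OP | → 2 | 2 = 2. Stack: [2]
STORE_FAST n → n=2. Stack: []
LOAD_CONST → push 0. Stack: [0]
LOAD_FAST n → push 2. Stack: [0, 2]
BINARY_OP - → 0 - 2 = -2. Stack: [-2]
STORE_FAST k → k=-2. Stack: []
LOAD_FAST_LOAD_FAST k,n → push -2,2. Stack: [-2, 2]
BINARY_OP | → -2 | 2 = -2. Stack: [-2]
STORE_FAST n → n=-2. Stack: []
LOAD_FAST_LOAD_FAST a,t → push 2,22. Stack: [2, 22]
BINARY_OP // → 2 // 22 = 0. Stack: [0]
STORE_FAST m → m=0. Stack: []
LOAD_FAST_LOAD_FAST n,t → push -2,22. Stack: [-2, 22]
BINARY_OP * → -2 * 22 = -44. Stack: [-44]
LOAD_CONST → push 1. Stack: [-44, 1]
BINARY_OP ^ → -44 ^ 1 = -43. Stack: [-43]
STORE_FAST z → z=-43. Stack: []
LOAD_FAST z → push -43. Stack: [-43]
RETURN_VALUE → return -43.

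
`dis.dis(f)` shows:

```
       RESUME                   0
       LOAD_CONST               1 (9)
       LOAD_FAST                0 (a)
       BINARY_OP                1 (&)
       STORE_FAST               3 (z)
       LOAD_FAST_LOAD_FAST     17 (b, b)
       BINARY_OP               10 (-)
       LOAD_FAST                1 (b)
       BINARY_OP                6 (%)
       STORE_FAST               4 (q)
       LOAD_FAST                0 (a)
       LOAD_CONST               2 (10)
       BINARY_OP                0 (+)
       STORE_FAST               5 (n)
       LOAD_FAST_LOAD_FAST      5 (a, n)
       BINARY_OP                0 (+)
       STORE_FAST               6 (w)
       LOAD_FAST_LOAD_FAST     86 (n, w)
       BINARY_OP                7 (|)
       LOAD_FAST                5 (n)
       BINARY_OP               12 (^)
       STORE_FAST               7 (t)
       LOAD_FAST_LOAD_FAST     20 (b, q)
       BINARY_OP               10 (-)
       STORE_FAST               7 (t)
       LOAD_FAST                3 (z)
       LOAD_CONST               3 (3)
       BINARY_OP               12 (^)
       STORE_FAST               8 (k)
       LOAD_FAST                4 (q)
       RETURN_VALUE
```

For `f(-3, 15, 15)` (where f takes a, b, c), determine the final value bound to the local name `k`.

10

LOAD_CONST → push 9. Stack: [9]
LOAD_FAST a → push -3. Stack: [9, -3]
BINARY_OP & → 9 & -3 = 9. Stack: [9]
STORE_FAST z → z=9. Stack: []
LOAD_FAST_LOAD_FAST b,b → push 15,15. Stack: [15, 15]
BINARY_OP - → 15 - 15 = 0. Stack: [0]
LOAD_FAST b → push 15. Stack: [0, 15]
BINARY_OP % → 0 % 15 = 0. Stack: [0]
STORE_FAST q → q=0. Stack: []
LOAD_FAST a → push -3. Stack: [-3]
LOAD_CONST → push 10. Stack: [-3, 10]
BINARY_OP + → -3 + 10 = 7. Stack: [7]
STORE_FAST n → n=7. Stack: []
LOAD_FAST_LOAD_FAST a,n → push -3,7. Stack: [-3, 7]
BINARY_OP + → -3 + 7 = 4. Stack: [4]
STORE_FAST w → w=4. Stack: []
LOAD_FAST_LOAD_FAST n,w → push 7,4. Stack: [7, 4]
BINARY_OP | → 7 | 4 = 7. Stack: [7]
LOAD_FAST n → push 7. Stack: [7, 7]
BINARY_OP ^ → 7 ^ 7 = 0. Stack: [0]
STORE_FAST t → t=0. Stack: []
LOAD_FAST_LOAD_FAST b,q → push 15,0. Stack: [15, 0]
BINARY_OP - → 15 - 0 = 15. Stack: [15]
STORE_FAST t → t=15. Stack: []
LOAD_FAST z → push 9. Stack: [9]
LOAD_CONST → push 3. Stack: [9, 3]
BINARY_OP ^ → 9 ^ 3 = 10. Stack: [10]
STORE_FAST k → k=10. Stack: []
LOAD_FAST q → push 0. Stack: [0]
RETURN_VALUE → return 0.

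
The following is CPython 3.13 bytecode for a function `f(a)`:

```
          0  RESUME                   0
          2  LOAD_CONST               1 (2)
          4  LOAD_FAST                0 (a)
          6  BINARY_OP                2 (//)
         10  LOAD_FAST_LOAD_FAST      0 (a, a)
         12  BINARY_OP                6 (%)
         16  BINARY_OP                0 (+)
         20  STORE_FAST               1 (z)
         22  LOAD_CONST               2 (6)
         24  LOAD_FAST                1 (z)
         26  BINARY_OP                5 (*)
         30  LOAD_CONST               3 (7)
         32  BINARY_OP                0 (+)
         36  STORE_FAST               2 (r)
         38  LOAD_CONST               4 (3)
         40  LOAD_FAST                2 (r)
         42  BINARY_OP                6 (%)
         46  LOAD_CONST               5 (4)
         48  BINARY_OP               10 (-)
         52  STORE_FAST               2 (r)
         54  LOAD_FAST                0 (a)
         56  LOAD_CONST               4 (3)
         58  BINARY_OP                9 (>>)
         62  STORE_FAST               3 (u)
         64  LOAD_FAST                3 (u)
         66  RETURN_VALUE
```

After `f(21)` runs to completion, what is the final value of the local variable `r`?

-1

LOAD_CONST → push 2. Stack: [2]
LOAD_FAST a → push 21. Stack: [2, 21]
BINARY_OP // → 2 // 21 = 0. Stack: [0]
LOAD_FAST_LOAD_FAST a,a → push 21,21. Stack: [0, 21, 21]
BINARY_OP % → 21 % 21 = 0. Stack: [0, 0]
BINARY_OP + → 0 + 0 = 0. Stack: [0]
STORE_FAST z → z=0. Stack: []
LOAD_CONST → push 6. Stack: [6]
LOAD_FAST z → push 0. Stack: [6, 0]
BINARY_OP * → 6 * 0 = 0. Stack: [0]
LOAD_CONST → push 7. Stack: [0, 7]
BINARY_OP + → 0 + 7 = 7. Stack: [7]
STORE_FAST r → r=7. Stack: []
LOAD_CONST → push 3. Stack: [3]
LOAD_FAST r → push 7. Stack: [3, 7]
BINARY_OP % → 3 % 7 = 3. Stack: [3]
LOAD_CONST → push 4. Stack: [3, 4]
BINARY_OP - → 3 - 4 = -1. Stack: [-1]
STORE_FAST r → r=-1. Stack: []
LOAD_FAST a → push 21. Stack: [21]
LOAD_CONST → push 3. Stack: [21, 3]
BINARY_OP >> → 21 >> 3 = 2. Stack: [2]
STORE_FAST u → u=2. Stack: []
LOAD_FAST u → push 2. Stack: [2]
RETURN_VALUE → return 2.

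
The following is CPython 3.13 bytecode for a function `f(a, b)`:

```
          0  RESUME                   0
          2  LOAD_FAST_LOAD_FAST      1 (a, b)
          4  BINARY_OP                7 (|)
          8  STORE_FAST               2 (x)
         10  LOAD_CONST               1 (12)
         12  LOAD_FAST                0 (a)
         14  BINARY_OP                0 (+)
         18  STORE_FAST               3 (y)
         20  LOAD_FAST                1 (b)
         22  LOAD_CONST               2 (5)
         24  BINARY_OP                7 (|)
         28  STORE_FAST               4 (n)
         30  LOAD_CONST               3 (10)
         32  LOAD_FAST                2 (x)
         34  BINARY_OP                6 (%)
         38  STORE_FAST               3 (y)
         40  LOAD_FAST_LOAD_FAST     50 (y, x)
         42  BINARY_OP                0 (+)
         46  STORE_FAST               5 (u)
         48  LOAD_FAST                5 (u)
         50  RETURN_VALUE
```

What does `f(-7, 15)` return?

LOAD_FAST_LOAD_FAST a,b → push -7,15. Stack: [-7, 15]
BINARY_OP | → -7 | 15 = -1. Stack: [-1]
STORE_FAST x → x=-1. Stack: []
LOAD_CONST → push 12. Stack: [12]
LOAD_FAST a → push -7. Stack: [12, -7]
BINARY_OP + → 12 + -7 = 5. Stack: [5]
STORE_FAST y → y=5. Stack: []
LOAD_FAST b → push 15. Stack: [15]
LOAD_CONST → push 5. Stack: [15, 5]
BINARY_OP | → 15 | 5 = 15. Stack: [15]
STORE_FAST n → n=15. Stack: []
LOAD_CONST → push 10. Stack: [10]
LOAD_FAST x → push -1. Stack: [10, -1]
BINARY_OP % → 10 % -1 = 0. Stack: [0]
STORE_FAST y → y=0. Stack: []
LOAD_FAST_LOAD_FAST y,x → push 0,-1. Stack: [0, -1]
BINARY_OP + → 0 + -1 = -1. Stack: [-1]
STORE_FAST u → u=-1. Stack: []
LOAD_FAST u → push -1. Stack: [-1]
RETURN_VALUE → return -1.

-1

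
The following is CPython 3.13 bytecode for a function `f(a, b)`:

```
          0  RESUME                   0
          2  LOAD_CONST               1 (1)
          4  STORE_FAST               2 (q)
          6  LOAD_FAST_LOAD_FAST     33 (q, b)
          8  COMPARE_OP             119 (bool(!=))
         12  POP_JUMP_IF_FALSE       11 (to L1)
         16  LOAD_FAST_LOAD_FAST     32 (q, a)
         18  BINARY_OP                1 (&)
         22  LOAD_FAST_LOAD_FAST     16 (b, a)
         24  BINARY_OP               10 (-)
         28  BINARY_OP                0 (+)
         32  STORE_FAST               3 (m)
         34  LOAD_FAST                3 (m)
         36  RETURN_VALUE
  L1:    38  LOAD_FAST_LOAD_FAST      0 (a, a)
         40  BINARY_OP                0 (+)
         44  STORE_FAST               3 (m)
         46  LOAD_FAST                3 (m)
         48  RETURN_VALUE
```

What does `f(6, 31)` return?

LOAD_CONST → push 1. Stack: [1]
STORE_FAST q → q=1. Stack: []
LOAD_FAST_LOAD_FAST q,b → push 1,31. Stack: [1, 31]
COMPARE_OP bool(!=) → 1 vs 31 = True. Stack: [True]
POP_JUMP_IF_FALSE → pop True; no jump. Stack: []
LOAD_FAST_LOAD_FAST q,a → push 1,6. Stack: [1, 6]
BINARY_OP & → 1 & 6 = 0. Stack: [0]
LOAD_FAST_LOAD_FAST b,a → push 31,6. Stack: [0, 31, 6]
BINARY_OP - → 31 - 6 = 25. Stack: [0, 25]
BINARY_OP + → 0 + 25 = 25. Stack: [25]
STORE_FAST m → m=25. Stack: []
LOAD_FAST m → push 25. Stack: [25]
RETURN_VALUE → return 25.

25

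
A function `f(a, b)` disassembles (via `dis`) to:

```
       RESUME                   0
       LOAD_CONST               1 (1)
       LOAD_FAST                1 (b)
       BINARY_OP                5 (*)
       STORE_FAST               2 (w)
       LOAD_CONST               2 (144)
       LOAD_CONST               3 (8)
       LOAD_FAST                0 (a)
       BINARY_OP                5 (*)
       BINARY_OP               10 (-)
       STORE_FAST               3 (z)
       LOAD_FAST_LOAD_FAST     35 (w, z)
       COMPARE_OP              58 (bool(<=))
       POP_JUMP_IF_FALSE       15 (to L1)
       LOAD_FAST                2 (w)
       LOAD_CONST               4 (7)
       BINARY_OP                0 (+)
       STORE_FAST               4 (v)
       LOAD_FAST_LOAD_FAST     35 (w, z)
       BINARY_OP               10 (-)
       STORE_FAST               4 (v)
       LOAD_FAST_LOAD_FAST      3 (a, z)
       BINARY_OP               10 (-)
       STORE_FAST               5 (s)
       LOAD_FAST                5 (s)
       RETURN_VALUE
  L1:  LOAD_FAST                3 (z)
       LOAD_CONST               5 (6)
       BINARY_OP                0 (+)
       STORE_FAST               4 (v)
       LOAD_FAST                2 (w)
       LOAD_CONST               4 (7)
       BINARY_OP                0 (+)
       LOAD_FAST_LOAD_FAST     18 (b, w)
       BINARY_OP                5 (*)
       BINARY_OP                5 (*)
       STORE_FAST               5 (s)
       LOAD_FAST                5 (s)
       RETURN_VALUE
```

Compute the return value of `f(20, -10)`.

LOAD_CONST → push 1. Stack: [1]
LOAD_FAST b → push -10. Stack: [1, -10]
BINARY_OP * → 1 * -10 = -10. Stack: [-10]
STORE_FAST w → w=-10. Stack: []
LOAD_CONST → push 144. Stack: [144]
LOAD_CONST → push 8. Stack: [144, 8]
LOAD_FAST a → push 20. Stack: [144, 8, 20]
BINARY_OP * → 8 * 20 = 160. Stack: [144, 160]
BINARY_OP - → 144 - 160 = -16. Stack: [-16]
STORE_FAST z → z=-16. Stack: []
LOAD_FAST_LOAD_FAST w,z → push -10,-16. Stack: [-10, -16]
COMPARE_OP bool(<=) → -10 vs -16 = False. Stack: [False]
POP_JUMP_IF_FALSE → pop False; jump. Stack: []
LOAD_FAST z → push -16. Stack: [-16]
LOAD_CONST → push 6. Stack: [-16, 6]
BINARY_OP + → -16 + 6 = -10. Stack: [-10]
STORE_FAST v → v=-10. Stack: []
LOAD_FAST w → push -10. Stack: [-10]
LOAD_CONST → push 7. Stack: [-10, 7]
BINARY_OP + → -10 + 7 = -3. Stack: [-3]
LOAD_FAST_LOAD_FAST b,w → push -10,-10. Stack: [-3, -10, -10]
BINARY_OP * → -10 * -10 = 100. Stack: [-3, 100]
BINARY_OP * → -3 * 100 = -300. Stack: [-300]
STORE_FAST s → s=-300. Stack: []
LOAD_FAST s → push -300. Stack: [-300]
RETURN_VALUE → return -300.

-300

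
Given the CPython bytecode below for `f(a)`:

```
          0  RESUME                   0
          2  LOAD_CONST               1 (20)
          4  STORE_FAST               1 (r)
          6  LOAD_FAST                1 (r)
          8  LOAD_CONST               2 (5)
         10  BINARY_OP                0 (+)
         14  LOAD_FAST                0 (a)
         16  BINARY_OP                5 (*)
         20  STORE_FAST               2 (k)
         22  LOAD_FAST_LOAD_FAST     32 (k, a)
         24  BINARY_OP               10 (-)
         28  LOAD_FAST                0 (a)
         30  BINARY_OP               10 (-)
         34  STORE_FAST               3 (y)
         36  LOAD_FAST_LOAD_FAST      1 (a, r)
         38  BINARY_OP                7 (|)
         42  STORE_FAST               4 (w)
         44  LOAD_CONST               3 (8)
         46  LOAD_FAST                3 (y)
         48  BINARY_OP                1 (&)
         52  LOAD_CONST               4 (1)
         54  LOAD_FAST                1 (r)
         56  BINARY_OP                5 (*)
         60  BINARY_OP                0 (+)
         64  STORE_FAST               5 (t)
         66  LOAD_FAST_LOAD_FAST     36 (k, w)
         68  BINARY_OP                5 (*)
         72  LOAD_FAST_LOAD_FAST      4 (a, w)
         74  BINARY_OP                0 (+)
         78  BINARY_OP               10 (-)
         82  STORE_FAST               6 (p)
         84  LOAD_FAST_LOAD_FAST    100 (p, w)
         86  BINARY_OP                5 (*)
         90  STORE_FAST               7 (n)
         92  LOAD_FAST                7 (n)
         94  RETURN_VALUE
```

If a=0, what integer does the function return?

-400

LOAD_CONST → push 20. Stack: [20]
STORE_FAST r → r=20. Stack: []
LOAD_FAST r → push 20. Stack: [20]
LOAD_CONST → push 5. Stack: [20, 5]
BINARY_OP + → 20 + 5 = 25. Stack: [25]
LOAD_FAST a → push 0. Stack: [25, 0]
BINARY_OP * → 25 * 0 = 0. Stack: [0]
STORE_FAST k → k=0. Stack: []
LOAD_FAST_LOAD_FAST k,a → push 0,0. Stack: [0, 0]
BINARY_OP - → 0 - 0 = 0. Stack: [0]
LOAD_FAST a → push 0. Stack: [0, 0]
BINARY_OP - → 0 - 0 = 0. Stack: [0]
STORE_FAST y → y=0. Stack: []
LOAD_FAST_LOAD_FAST a,r → push 0,20. Stack: [0, 20]
BINARY_OP | → 0 | 20 = 20. Stack: [20]
STORE_FAST w → w=20. Stack: []
LOAD_CONST → push 8. Stack: [8]
LOAD_FAST y → push 0. Stack: [8, 0]
BINARY_OP & → 8 & 0 = 0. Stack: [0]
LOAD_CONST → push 1. Stack: [0, 1]
LOAD_FAST r → push 20. Stack: [0, 1, 20]
BINARY_OP * → 1 * 20 = 20. Stack: [0, 20]
BINARY_OP + → 0 + 20 = 20. Stack: [20]
STORE_FAST t → t=20. Stack: []
LOAD_FAST_LOAD_FAST k,w → push 0,20. Stack: [0, 20]
BINARY_OP * → 0 * 20 = 0. Stack: [0]
LOAD_FAST_LOAD_FAST a,w → push 0,20. Stack: [0, 0, 20]
BINARY_OP + → 0 + 20 = 20. Stack: [0, 20]
BINARY_OP - → 0 - 20 = -20. Stack: [-20]
STORE_FAST p → p=-20. Stack: []
LOAD_FAST_LOAD_FAST p,w → push -20,20. Stack: [-20, 20]
BINARY_OP * → -20 * 20 = -400. Stack: [-400]
STORE_FAST n → n=-400. Stack: []
LOAD_FAST n → push -400. Stack: [-400]
RETURN_VALUE → return -400.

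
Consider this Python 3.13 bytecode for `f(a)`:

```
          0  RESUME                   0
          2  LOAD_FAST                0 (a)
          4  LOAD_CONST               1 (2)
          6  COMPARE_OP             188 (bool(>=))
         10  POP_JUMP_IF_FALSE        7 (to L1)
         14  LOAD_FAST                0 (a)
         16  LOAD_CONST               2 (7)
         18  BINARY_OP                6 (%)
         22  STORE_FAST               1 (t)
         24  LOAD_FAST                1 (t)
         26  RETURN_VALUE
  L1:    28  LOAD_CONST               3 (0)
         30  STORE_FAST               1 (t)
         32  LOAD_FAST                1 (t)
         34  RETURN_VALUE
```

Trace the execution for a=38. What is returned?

3

LOAD_FAST a → push 38. Stack: [38]
LOAD_CONST → push 2. Stack: [38, 2]
COMPARE_OP bool(>=) → 38 vs 2 = True. Stack: [True]
POP_JUMP_IF_FALSE → pop True; no jump. Stack: []
LOAD_FAST a → push 38. Stack: [38]
LOAD_CONST → push 7. Stack: [38, 7]
BINARY_OP % → 38 % 7 = 3. Stack: [3]
STORE_FAST t → t=3. Stack: []
LOAD_FAST t → push 3. Stack: [3]
RETURN_VALUE → return 3.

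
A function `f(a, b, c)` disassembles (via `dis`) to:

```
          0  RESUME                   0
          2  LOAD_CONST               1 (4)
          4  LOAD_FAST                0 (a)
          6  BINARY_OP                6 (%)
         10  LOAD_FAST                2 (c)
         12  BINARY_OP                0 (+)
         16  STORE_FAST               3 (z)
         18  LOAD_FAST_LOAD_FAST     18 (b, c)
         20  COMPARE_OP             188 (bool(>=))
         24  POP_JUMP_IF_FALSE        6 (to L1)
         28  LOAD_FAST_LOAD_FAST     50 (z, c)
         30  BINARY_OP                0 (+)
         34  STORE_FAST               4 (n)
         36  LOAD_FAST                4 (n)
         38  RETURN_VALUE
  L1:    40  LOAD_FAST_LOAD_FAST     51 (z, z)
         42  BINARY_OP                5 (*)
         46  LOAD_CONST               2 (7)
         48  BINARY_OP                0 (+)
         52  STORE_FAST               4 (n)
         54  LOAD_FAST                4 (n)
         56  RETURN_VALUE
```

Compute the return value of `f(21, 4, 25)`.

848

LOAD_CONST → push 4. Stack: [4]
LOAD_FAST a → push 21. Stack: [4, 21]
BINARY_OP % → 4 % 21 = 4. Stack: [4]
LOAD_FAST c → push 25. Stack: [4, 25]
BINARY_OP + → 4 + 25 = 29. Stack: [29]
STORE_FAST z → z=29. Stack: []
LOAD_FAST_LOAD_FAST b,c → push 4,25. Stack: [4, 25]
COMPARE_OP bool(>=) → 4 vs 25 = False. Stack: [False]
POP_JUMP_IF_FALSE → pop False; jump. Stack: []
LOAD_FAST_LOAD_FAST z,z → push 29,29. Stack: [29, 29]
BINARY_OP * → 29 * 29 = 841. Stack: [841]
LOAD_CONST → push 7. Stack: [841, 7]
BINARY_OP + → 841 + 7 = 848. Stack: [848]
STORE_FAST n → n=848. Stack: []
LOAD_FAST n → push 848. Stack: [848]
RETURN_VALUE → return 848.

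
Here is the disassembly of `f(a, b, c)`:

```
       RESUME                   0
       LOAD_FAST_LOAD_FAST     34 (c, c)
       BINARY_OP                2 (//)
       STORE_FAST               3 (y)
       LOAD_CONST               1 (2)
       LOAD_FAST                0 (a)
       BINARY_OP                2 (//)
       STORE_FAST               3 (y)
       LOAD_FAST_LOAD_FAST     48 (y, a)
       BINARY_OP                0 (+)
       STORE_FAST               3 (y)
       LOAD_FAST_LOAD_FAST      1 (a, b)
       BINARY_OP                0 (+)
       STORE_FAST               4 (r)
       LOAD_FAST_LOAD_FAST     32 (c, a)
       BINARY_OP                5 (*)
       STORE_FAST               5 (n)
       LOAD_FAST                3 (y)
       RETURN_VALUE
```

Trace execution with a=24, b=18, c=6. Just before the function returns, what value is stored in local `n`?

144

LOAD_FAST_LOAD_FAST c,c → push 6,6. Stack: [6, 6]
BINARY_OP // → 6 // 6 = 1. Stack: [1]
STORE_FAST y → y=1. Stack: []
LOAD_CONST → push 2. Stack: [2]
LOAD_FAST a → push 24. Stack: [2, 24]
BINARY_OP // → 2 // 24 = 0. Stack: [0]
STORE_FAST y → y=0. Stack: []
LOAD_FAST_LOAD_FAST y,a → push 0,24. Stack: [0, 24]
BINARY_OP + → 0 + 24 = 24. Stack: [24]
STORE_FAST y → y=24. Stack: []
LOAD_FAST_LOAD_FAST a,b → push 24,18. Stack: [24, 18]
BINARY_OP + → 24 + 18 = 42. Stack: [42]
STORE_FAST r → r=42. Stack: []
LOAD_FAST_LOAD_FAST c,a → push 6,24. Stack: [6, 24]
BINARY_OP * → 6 * 24 = 144. Stack: [144]
STORE_FAST n → n=144. Stack: []
LOAD_FAST y → push 24. Stack: [24]
RETURN_VALUE → return 24.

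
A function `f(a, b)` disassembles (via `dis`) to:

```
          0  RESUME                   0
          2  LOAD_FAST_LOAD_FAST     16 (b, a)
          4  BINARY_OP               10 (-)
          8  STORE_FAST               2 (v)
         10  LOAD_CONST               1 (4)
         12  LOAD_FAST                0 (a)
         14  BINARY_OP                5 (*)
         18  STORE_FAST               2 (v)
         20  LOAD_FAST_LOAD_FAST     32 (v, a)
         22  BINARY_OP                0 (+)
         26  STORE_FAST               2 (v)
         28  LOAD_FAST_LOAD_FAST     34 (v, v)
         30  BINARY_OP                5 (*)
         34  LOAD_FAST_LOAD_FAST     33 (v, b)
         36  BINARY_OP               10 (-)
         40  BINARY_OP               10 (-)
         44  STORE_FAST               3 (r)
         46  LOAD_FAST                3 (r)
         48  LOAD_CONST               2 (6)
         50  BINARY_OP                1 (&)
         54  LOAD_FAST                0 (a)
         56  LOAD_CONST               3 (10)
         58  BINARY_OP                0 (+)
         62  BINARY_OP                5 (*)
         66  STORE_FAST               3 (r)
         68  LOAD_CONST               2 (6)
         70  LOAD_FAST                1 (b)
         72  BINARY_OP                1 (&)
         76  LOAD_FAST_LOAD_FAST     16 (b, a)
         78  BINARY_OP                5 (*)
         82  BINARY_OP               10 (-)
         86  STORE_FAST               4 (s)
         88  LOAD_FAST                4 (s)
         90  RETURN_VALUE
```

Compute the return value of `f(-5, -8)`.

LOAD_FAST_LOAD_FAST b,a → push -8,-5. Stack: [-8, -5]
BINARY_OP - → -8 - -5 = -3. Stack: [-3]
STORE_FAST v → v=-3. Stack: []
LOAD_CONST → push 4. Stack: [4]
LOAD_FAST a → push -5. Stack: [4, -5]
BINARY_OP * → 4 * -5 = -20. Stack: [-20]
STORE_FAST v → v=-20. Stack: []
LOAD_FAST_LOAD_FAST v,a → push -20,-5. Stack: [-20, -5]
BINARY_OP + → -20 + -5 = -25. Stack: [-25]
STORE_FAST v → v=-25. Stack: []
LOAD_FAST_LOAD_FAST v,v → push -25,-25. Stack: [-25, -25]
BINARY_OP * → -25 * -25 = 625. Stack: [625]
LOAD_FAST_LOAD_FAST v,b → push -25,-8. Stack: [625, -25, -8]
BINARY_OP - → -25 - -8 = -17. Stack: [625, -17]
BINARY_OP - → 625 - -17 = 642. Stack: [642]
STORE_FAST r → r=642. Stack: []
LOAD_FAST r → push 642. Stack: [642]
LOAD_CONST → push 6. Stack: [642, 6]
BINARY_OP & → 642 & 6 = 2. Stack: [2]
LOAD_FAST a → push -5. Stack: [2, -5]
LOAD_CONST → push 10. Stack: [2, -5, 10]
BINARY_OP + → -5 + 10 = 5. Stack: [2, 5]
BINARY_OP * → 2 * 5 = 10. Stack: [10]
STORE_FAST r → r=10. Stack: []
LOAD_CONST → push 6. Stack: [6]
LOAD_FAST b → push -8. Stack: [6, -8]
BINARY_OP & → 6 & -8 = 0. Stack: [0]
LOAD_FAST_LOAD_FAST b,a → push -8,-5. Stack: [0, -8, -5]
BINARY_OP * → -8 * -5 = 40. Stack: [0, 40]
BINARY_OP - → 0 - 40 = -40. Stack: [-40]
STORE_FAST s → s=-40. Stack: []
LOAD_FAST s → push -40. Stack: [-40]
RETURN_VALUE → return -40.

-40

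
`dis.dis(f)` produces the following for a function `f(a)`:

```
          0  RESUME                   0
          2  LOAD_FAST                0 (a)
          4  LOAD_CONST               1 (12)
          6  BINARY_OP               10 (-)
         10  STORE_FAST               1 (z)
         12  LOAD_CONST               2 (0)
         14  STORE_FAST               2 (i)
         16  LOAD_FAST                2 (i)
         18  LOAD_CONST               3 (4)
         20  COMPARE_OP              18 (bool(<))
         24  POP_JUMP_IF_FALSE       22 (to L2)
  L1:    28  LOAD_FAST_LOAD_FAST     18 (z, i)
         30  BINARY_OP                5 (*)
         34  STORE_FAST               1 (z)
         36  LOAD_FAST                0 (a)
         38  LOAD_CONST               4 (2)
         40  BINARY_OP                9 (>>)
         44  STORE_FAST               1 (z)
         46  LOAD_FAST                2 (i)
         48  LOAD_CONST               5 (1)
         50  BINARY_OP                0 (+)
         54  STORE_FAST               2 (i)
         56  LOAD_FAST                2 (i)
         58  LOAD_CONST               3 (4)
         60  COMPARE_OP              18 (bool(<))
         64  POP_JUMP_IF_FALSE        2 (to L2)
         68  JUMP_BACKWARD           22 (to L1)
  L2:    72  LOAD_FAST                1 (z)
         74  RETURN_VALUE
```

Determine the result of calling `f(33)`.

8

LOAD_FAST a → push 33
LOAD_CONST → push 12
BINARY_OP - → 33 - 12 = 21
STORE_FAST z → z=21
LOAD_CONST → push 0
STORE_FAST i → i=0
LOAD_FAST i → push 0
LOAD_CONST → push 4
COMPARE_OP bool(<) → 0 vs 4 = True
POP_JUMP_IF_FALSE → pop True; no jump
LOAD_FAST_LOAD_FAST z,i → push 21,0
BINARY_OP * → 21 * 0 = 0
STORE_FAST z → z=0
LOAD_FAST a → push 33
LOAD_CONST → push 2
BINARY_OP >> → 33 >> 2 = 8
STORE_FAST z → z=8
LOAD_FAST i → push 0
LOAD_CONST → push 1
BINARY_OP + → 0 + 1 = 1
STORE_FAST i → i=1
LOAD_FAST i → push 1
LOAD_CONST → push 4
COMPARE_OP bool(<) → 1 vs 4 = True
POP_JUMP_IF_FALSE → pop True; no jump
LOAD_FAST_LOAD_FAST z,i → push 8,1
BINARY_OP * → 8 * 1 = 8
STORE_FAST z → z=8
LOAD_FAST a → push 33
LOAD_CONST → push 2
BINARY_OP >> → 33 >> 2 = 8
STORE_FAST z → z=8
LOAD_FAST i → push 1
LOAD_CONST → push 1
BINARY_OP + → 1 + 1 = 2
STORE_FAST i → i=2
LOAD_FAST i → push 2
LOAD_CONST → push 4
COMPARE_OP bool(<) → 2 vs 4 = True
POP_JUMP_IF_FALSE → pop True; no jump
LOAD_FAST_LOAD_FAST z,i → push 8,2
BINARY_OP * → 8 * 2 = 16
STORE_FAST z → z=16
LOAD_FAST a → push 33
LOAD_CONST → push 2
BINARY_OP >> → 33 >> 2 = 8
STORE_FAST z → z=8
LOAD_FAST i → push 2
LOAD_CONST → push 1
BINARY_OP + → 2 + 1 = 3
STORE_FAST i → i=3
LOAD_FAST i → push 3
LOAD_CONST → push 4
COMPARE_OP bool(<) → 3 vs 4 = True
POP_JUMP_IF_FALSE → pop True; no jump
LOAD_FAST_LOAD_FAST z,i → push 8,3
BINARY_OP * → 8 * 3 = 24
STORE_FAST z → z=24
LOAD_FAST a → push 33
LOAD_CONST → push 2
BINARY_OP >> → 33 >> 2 = 8
STORE_FAST z → z=8
LOAD_FAST i → push 3
LOAD_CONST → push 1
BINARY_OP + → 3 + 1 = 4
STORE_FAST i → i=4
LOAD_FAST i → push 4
LOAD_CONST → push 4
COMPARE_OP bool(<) → 4 vs 4 = False
POP_JUMP_IF_FALSE → pop False; jump
LOAD_FAST z → push 8
RETURN_VALUE → return 8.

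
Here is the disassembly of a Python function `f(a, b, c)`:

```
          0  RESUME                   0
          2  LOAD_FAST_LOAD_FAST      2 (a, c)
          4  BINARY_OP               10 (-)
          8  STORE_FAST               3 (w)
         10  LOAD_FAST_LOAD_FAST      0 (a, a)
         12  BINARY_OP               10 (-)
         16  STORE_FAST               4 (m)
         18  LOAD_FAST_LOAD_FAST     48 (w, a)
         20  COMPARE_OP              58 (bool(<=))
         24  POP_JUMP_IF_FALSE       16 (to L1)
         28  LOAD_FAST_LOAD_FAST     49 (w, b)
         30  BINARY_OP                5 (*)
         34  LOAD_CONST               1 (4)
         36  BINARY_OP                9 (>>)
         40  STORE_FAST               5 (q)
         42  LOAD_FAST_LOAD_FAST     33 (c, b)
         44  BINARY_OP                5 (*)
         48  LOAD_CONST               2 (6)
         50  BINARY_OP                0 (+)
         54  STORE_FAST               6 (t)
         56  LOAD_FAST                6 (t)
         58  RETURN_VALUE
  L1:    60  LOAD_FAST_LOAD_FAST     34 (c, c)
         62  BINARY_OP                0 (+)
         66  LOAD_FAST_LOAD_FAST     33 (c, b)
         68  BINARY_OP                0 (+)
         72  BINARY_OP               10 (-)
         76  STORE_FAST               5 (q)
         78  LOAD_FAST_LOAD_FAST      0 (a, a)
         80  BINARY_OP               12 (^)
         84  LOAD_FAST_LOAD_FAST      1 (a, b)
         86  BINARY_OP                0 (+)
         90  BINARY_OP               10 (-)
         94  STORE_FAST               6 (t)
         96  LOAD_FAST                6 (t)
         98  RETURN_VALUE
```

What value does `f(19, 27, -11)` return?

-46

LOAD_FAST_LOAD_FAST a,c → push 19,-11. Stack: [19, -11]
BINARY_OP - → 19 - -11 = 30. Stack: [30]
STORE_FAST w → w=30. Stack: []
LOAD_FAST_LOAD_FAST a,a → push 19,19. Stack: [19, 19]
BINARY_OP - → 19 - 19 = 0. Stack: [0]
STORE_FAST m → m=0. Stack: []
LOAD_FAST_LOAD_FAST w,a → push 30,19. Stack: [30, 19]
COMPARE_OP bool(<=) → 30 vs 19 = False. Stack: [False]
POP_JUMP_IF_FALSE → pop False; jump. Stack: []
LOAD_FAST_LOAD_FAST c,c → push -11,-11. Stack: [-11, -11]
BINARY_OP + → -11 + -11 = -22. Stack: [-22]
LOAD_FAST_LOAD_FAST c,b → push -11,27. Stack: [-22, -11, 27]
BINARY_OP + → -11 + 27 = 16. Stack: [-22, 16]
BINARY_OP - → -22 - 16 = -38. Stack: [-38]
STORE_FAST q → q=-38. Stack: []
LOAD_FAST_LOAD_FAST a,a → push 19,19. Stack: [19, 19]
BINARY_OP ^ → 19 ^ 19 = 0. Stack: [0]
LOAD_FAST_LOAD_FAST a,b → push 19,27. Stack: [0, 19, 27]
BINARY_OP + → 19 + 27 = 46. Stack: [0, 46]
BINARY_OP - → 0 - 46 = -46. Stack: [-46]
STORE_FAST t → t=-46. Stack: []
LOAD_FAST t → push -46. Stack: [-46]
RETURN_VALUE → return -46.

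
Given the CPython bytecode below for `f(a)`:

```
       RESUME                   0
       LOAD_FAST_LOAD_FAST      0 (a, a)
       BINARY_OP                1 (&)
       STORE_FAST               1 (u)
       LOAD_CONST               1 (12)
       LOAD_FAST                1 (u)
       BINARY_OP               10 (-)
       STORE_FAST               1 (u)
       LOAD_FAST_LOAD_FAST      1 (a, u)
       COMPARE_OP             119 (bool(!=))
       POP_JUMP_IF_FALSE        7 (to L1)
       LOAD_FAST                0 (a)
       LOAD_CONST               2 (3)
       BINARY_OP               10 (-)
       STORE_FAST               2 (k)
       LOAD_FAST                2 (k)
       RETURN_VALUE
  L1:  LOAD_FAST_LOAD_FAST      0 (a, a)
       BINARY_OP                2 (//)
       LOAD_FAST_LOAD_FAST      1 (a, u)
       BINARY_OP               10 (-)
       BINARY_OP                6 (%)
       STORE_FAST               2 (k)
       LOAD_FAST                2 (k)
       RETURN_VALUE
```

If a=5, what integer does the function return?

2

LOAD_FAST_LOAD_FAST a,a → push 5,5. Stack: [5, 5]
BINARY_OP & → 5 & 5 = 5. Stack: [5]
STORE_FAST u → u=5. Stack: []
LOAD_CONST → push 12. Stack: [12]
LOAD_FAST u → push 5. Stack: [12, 5]
BINARY_OP - → 12 - 5 = 7. Stack: [7]
STORE_FAST u → u=7. Stack: []
LOAD_FAST_LOAD_FAST a,u → push 5,7. Stack: [5, 7]
COMPARE_OP bool(!=) → 5 vs 7 = True. Stack: [True]
POP_JUMP_IF_FALSE → pop True; no jump. Stack: []
LOAD_FAST a → push 5. Stack: [5]
LOAD_CONST → push 3. Stack: [5, 3]
BINARY_OP - → 5 - 3 = 2. Stack: [2]
STORE_FAST k → k=2. Stack: []
LOAD_FAST k → push 2. Stack: [2]
RETURN_VALUE → return 2.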